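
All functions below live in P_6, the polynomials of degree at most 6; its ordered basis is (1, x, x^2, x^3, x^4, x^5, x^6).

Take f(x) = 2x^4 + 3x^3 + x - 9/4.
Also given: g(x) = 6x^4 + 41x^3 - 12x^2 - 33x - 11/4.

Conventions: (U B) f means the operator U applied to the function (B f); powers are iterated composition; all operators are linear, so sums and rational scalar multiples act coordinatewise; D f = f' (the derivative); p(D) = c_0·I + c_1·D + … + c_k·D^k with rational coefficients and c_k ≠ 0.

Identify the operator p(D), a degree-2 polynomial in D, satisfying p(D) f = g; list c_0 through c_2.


p(D) = 3·I + 4·D − 2·D^2, i.e. c_0 = 3, c_1 = 4, c_2 = -2

D^0 f = 2x^4 + 3x^3 + x - 9/4
D^1 f = 8x^3 + 9x^2 + 1
D^2 f = 24x^2 + 18x
matching coefficients of g against c_0 f + c_1 Df + … from the top degree down determines the c_i
solution: c_0 = 3, c_1 = 4, c_2 = -2


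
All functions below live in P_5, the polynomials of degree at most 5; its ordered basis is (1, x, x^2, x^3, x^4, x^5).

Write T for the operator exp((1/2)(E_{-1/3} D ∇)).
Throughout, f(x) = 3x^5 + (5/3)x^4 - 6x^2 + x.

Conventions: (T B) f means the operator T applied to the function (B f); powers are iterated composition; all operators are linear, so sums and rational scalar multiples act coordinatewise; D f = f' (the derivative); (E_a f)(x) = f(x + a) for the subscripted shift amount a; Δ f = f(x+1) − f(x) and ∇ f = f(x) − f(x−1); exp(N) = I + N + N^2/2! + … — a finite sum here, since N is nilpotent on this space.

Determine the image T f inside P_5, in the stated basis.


order-1 term: 30x^3 - 65x^2 + (160/3)x - 131/6
order-2 term: 45x - 70
the series for exp((1/2)(E_{-1/3} D ∇)) f terminates at order 2
exp((1/2)(E_{-1/3} D ∇)) f = 3x^5 + (5/3)x^4 + 30x^3 - 71x^2 + (298/3)x - 551/6

the result is g(x) = 3x^5 + (5/3)x^4 + 30x^3 - 71x^2 + (298/3)x - 551/6


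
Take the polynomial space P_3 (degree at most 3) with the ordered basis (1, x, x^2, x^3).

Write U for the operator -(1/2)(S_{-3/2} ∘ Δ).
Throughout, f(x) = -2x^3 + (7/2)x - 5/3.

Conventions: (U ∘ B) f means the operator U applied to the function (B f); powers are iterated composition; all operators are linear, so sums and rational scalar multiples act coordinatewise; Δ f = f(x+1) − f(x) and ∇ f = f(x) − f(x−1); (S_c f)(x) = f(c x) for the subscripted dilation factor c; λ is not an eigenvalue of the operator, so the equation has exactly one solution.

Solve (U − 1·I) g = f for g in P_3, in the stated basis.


write g with unknown coordinates in the stated basis and equate coefficients in (U − 1·I) g = f
solving from the highest basis element down gives g = 2x^3 - (27/4)x^2 - (73/8)x + 413/48
check: U g = -(27/4)x^2 - (45/8)x + 111/16
so U g − 1·g = -2x^3 + (7/2)x - 5/3 = f ✓

the result is g(x) = 2x^3 - (27/4)x^2 - (73/8)x + 413/48


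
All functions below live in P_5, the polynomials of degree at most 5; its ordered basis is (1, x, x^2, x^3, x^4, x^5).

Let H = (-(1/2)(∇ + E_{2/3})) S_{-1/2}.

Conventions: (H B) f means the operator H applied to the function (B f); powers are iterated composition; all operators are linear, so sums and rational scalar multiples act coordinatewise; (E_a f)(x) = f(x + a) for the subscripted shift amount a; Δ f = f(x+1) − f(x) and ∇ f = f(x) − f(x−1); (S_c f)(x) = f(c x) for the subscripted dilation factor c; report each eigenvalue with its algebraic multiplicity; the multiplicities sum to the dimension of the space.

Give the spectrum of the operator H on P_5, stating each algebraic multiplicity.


λ = -1/2 (multiplicity 1), λ = -1/8 (multiplicity 1), λ = -1/32 (multiplicity 1), λ = 1/64 (multiplicity 1), λ = 1/16 (multiplicity 1), λ = 1/4 (multiplicity 1)

image of 1: -1/2
image of x: (1/4)x + 5/12
image of x^2: -(1/8)x^2 - (5/12)x + 5/72
image of x^3: (1/16)x^3 + (5/16)x^2 - (5/48)x + 35/432
image of x^4: -(1/32)x^4 - (5/24)x^3 + (5/48)x^2 - (35/216)x + 65/2592
image of x^5: (1/64)x^5 + (25/192)x^4 - (25/288)x^3 + (175/864)x^2 - (325/5184)x + 275/15552
the matrix is upper triangular; its diagonal is (-1/2, 1/4, -1/8, 1/16, -1/32, 1/64)
for a triangular matrix the eigenvalues are the diagonal entries, with algebraic multiplicity their repetition count


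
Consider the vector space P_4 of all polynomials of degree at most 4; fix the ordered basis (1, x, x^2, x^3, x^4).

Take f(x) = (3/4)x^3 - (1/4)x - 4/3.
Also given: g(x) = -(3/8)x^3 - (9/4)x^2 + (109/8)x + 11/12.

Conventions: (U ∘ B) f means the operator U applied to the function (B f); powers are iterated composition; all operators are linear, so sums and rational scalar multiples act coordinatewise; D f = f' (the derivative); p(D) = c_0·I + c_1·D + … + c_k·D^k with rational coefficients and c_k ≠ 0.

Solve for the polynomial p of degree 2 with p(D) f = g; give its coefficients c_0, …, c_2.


D^0 f = (3/4)x^3 - (1/4)x - 4/3
D^1 f = (9/4)x^2 - 1/4
D^2 f = (9/2)x
matching coefficients of g against c_0 f + c_1 Df + … from the top degree down determines the c_i
solution: c_0 = -1/2, c_1 = -1, c_2 = 3

c_0 = -1/2, c_1 = -1, c_2 = 3


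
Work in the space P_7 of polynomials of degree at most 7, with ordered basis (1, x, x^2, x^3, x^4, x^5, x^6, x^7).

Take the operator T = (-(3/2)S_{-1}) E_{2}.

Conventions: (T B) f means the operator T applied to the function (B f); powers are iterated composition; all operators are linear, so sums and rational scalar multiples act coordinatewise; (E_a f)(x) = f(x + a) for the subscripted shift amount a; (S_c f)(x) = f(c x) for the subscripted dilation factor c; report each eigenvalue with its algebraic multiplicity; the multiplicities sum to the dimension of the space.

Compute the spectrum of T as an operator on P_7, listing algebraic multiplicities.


λ = -3/2 (multiplicity 4), λ = 3/2 (multiplicity 4)

image of 1: -3/2
image of x: (3/2)x - 3
image of x^2: -(3/2)x^2 + 6x - 6
image of x^3: (3/2)x^3 - 9x^2 + 18x - 12
image of x^4: -(3/2)x^4 + 12x^3 - 36x^2 + 48x - 24
image of x^5: (3/2)x^5 - 15x^4 + 60x^3 - 120x^2 + 120x - 48
image of x^6: -(3/2)x^6 + 18x^5 - 90x^4 + 240x^3 - 360x^2 + 288x - 96
image of x^7: (3/2)x^7 - 21x^6 + 126x^5 - 420x^4 + 840x^3 - 1008x^2 + 672x - 192
the matrix is upper triangular; its diagonal is (-3/2, 3/2, -3/2, 3/2, -3/2, 3/2, -3/2, 3/2)
for a triangular matrix the eigenvalues are the diagonal entries, with algebraic multiplicity their repetition count


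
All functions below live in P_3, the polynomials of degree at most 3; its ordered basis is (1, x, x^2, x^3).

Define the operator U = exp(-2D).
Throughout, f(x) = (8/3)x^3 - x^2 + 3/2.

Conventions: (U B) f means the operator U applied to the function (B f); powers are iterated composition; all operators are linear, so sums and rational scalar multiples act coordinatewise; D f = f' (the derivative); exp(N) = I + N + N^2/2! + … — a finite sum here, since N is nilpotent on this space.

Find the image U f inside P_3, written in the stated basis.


the result is g(x) = (8/3)x^3 - 17x^2 + 36x - 143/6

order-1 term: -16x^2 + 4x
order-2 term: 32x - 4
order-3 term: -64/3
the series for exp(-2D) f terminates at order 3
exp(-2D) f = (8/3)x^3 - 17x^2 + 36x - 143/6


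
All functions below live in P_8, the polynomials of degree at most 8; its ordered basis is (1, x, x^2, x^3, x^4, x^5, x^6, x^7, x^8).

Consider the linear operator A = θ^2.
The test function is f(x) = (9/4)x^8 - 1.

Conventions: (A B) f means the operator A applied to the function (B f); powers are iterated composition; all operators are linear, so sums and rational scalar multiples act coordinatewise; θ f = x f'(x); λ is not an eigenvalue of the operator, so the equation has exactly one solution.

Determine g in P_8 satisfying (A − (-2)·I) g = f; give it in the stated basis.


the image equals g(x) = (3/88)x^8 - 1/2

write g with unknown coordinates in the stated basis and equate coefficients in (A − (-2)·I) g = f
solving from the highest basis element down gives g = (3/88)x^8 - 1/2
check: A g = (24/11)x^8
so A g − (-2)·g = (9/4)x^8 - 1 = f ✓


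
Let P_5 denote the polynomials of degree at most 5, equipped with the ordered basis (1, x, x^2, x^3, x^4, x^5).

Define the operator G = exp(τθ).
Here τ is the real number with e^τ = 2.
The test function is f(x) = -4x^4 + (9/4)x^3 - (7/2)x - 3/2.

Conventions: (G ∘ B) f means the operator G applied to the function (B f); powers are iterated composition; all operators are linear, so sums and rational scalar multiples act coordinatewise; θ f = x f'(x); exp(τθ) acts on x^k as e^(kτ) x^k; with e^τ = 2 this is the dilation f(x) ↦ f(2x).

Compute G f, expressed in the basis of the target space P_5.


exp(τθ) x^k = e^(kτ) x^k; with e^τ = 2 this sends x^k to 2^k x^k
x ↦ 2 x
x^3 ↦ 8 x^3
x^4 ↦ 16 x^4
applying this coordinatewise to f: exp(τθ) f = -64x^4 + 18x^3 - 7x - 3/2

the result is g(x) = -64x^4 + 18x^3 - 7x - 3/2


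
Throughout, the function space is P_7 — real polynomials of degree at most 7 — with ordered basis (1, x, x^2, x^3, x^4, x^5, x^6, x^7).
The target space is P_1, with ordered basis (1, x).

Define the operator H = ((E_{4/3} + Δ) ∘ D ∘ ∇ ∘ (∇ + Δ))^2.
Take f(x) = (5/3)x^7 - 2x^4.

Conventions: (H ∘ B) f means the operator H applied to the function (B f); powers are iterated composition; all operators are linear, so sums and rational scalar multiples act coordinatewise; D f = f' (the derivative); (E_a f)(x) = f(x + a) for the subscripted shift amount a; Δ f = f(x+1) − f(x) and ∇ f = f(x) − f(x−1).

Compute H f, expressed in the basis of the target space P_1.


g(x) = 33600x + 123200

∇ f = (35/3)x^6 - 35x^5 + (175/3)x^4 - (199/3)x^3 + 47x^2 - (59/3)x + 11/3
Δ f = (35/3)x^6 + 35x^5 + (175/3)x^4 + (151/3)x^3 + 23x^2 + (11/3)x - 1/3
(∇ + Δ) f = (70/3)x^6 + (350/3)x^4 - 16x^3 + 70x^2 - 16x + 10/3
∇ (∇ + Δ) f = 140x^5 - 350x^4 + (2800/3)x^3 - 1098x^2 + (2384/3)x - 242
D ∇ (∇ + Δ) f = 700x^4 - 1400x^3 + 2800x^2 - 2196x + 2384/3
E_{4/3} (D ∘ ∇) (∇ + Δ) f = 700x^4 + (7000/3)x^3 + (14000/3)x^2 + (119908/27)x + 140800/81
Δ (D ∘ ∇) (∇ + Δ) f = 2800x^3 + 4200x - 96
(E_{4/3} + Δ) (D ∘ ∇) (∇ + Δ) f = 700x^4 + (15400/3)x^3 + (14000/3)x^2 + (233308/27)x + 133024/81
∇ ((E_{4/3} + Δ) ∘ D ∘ ∇ ∘ (∇ + Δ)) f = 2800x^3 + 11200x^2 - (9800/3)x + 227008/27
Δ ((E_{4/3} + Δ) ∘ D ∘ ∇ ∘ (∇ + Δ)) f = 2800x^3 + 19600x^2 + (82600/3)x + 516808/27
(∇ + Δ) ((E_{4/3} + Δ) ∘ D ∘ ∇ ∘ (∇ + Δ)) f = 5600x^3 + 30800x^2 + (72800/3)x + 743816/27
∇ (∇ + Δ) ((E_{4/3} + Δ) ∘ D ∘ ∇ ∘ (∇ + Δ)) f = 16800x^2 + 44800x - 2800/3
D ∇ (∇ + Δ) ((E_{4/3} + Δ) ∘ D ∘ ∇ ∘ (∇ + Δ)) f = 33600x + 44800
E_{4/3} (D ∘ ∇) (∇ + Δ) ((E_{4/3} + Δ) ∘ D ∘ ∇ ∘ (∇ + Δ)) f = 33600x + 89600
Δ (D ∘ ∇) (∇ + Δ) ((E_{4/3} + Δ) ∘ D ∘ ∇ ∘ (∇ + Δ)) f = 33600
(E_{4/3} + Δ) (D ∘ ∇) (∇ + Δ) ((E_{4/3} + Δ) ∘ D ∘ ∇ ∘ (∇ + Δ)) f = 33600x + 123200


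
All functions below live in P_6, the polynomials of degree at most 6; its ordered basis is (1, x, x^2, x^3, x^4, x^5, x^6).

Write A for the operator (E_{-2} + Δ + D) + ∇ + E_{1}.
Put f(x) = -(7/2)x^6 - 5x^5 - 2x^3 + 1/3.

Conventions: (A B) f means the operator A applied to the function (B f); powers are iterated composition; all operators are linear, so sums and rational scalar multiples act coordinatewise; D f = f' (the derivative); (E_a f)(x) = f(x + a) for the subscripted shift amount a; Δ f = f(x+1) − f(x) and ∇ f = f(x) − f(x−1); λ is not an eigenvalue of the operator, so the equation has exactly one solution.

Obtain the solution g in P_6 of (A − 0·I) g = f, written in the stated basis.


g(x) = -(7/4)x^6 + 8x^5 + (205/8)x^4 - 391x^3 + (4847/4)x^2 + 273x - 207583/48

write g with unknown coordinates in the stated basis and equate coefficients in (A − 0·I) g = f
solving from the highest basis element down gives g = -(7/4)x^6 + 8x^5 + (205/8)x^4 - 391x^3 + (4847/4)x^2 + 273x - 207583/48
check: A g = -(7/2)x^6 - 5x^5 - 2x^3 + 1/3
so A g − 0·g = -(7/2)x^6 - 5x^5 - 2x^3 + 1/3 = f ✓


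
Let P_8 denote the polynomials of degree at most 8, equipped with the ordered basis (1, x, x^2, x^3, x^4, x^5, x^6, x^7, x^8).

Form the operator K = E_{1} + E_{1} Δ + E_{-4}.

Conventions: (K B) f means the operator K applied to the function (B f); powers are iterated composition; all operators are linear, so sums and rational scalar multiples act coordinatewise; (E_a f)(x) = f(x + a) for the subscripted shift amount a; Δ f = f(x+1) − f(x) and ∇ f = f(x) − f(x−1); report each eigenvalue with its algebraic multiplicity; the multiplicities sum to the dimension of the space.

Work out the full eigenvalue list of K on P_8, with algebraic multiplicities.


λ = 2 (multiplicity 9)

image of 1: 2
image of x: 2x - 2
image of x^2: 2x^2 - 4x + 20
image of x^3: 2x^3 - 6x^2 + 60x - 56
image of x^4: 2x^4 - 8x^3 + 120x^2 - 224x + 272
image of x^5: 2x^5 - 10x^4 + 200x^3 - 560x^2 + 1360x - 992
image of x^6: 2x^6 - 12x^5 + 300x^4 - 1120x^3 + 4080x^2 - 5952x + 4160
image of x^7: 2x^7 - 14x^6 + 420x^5 - 1960x^4 + 9520x^3 - 20832x^2 + 29120x - 16256
image of x^8: 2x^8 - 16x^7 + 560x^6 - 3136x^5 + 19040x^4 - 55552x^3 + 116480x^2 - 130048x + 65792
the matrix is upper triangular; its diagonal is (2, 2, 2, 2, 2, 2, 2, 2, 2)
for a triangular matrix the eigenvalues are the diagonal entries, with algebraic multiplicity their repetition count


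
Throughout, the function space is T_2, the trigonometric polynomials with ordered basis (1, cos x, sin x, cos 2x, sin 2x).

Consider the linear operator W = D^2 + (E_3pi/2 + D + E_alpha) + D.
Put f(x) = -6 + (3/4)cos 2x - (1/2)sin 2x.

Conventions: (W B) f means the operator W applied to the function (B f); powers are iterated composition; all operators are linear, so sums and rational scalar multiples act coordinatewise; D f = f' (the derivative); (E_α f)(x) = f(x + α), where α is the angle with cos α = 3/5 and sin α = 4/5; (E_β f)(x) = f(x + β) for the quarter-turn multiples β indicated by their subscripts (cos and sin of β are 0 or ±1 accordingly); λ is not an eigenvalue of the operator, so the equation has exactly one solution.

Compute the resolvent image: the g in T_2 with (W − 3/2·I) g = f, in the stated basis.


g(x) = -12 - (521/14114)cos 2x + (711/7057)sin 2x

write g with unknown coordinates in the stated basis and equate coefficients in (W − 3/2·I) g = f
solving from the highest basis element down gives g = -12 - (521/14114)cos 2x + (711/7057)sin 2x
check: W g = -24 + (4902/7057)cos 2x - (2462/7057)sin 2x
so W g − 3/2·g = -6 + (3/4)cos 2x - (1/2)sin 2x = f ✓


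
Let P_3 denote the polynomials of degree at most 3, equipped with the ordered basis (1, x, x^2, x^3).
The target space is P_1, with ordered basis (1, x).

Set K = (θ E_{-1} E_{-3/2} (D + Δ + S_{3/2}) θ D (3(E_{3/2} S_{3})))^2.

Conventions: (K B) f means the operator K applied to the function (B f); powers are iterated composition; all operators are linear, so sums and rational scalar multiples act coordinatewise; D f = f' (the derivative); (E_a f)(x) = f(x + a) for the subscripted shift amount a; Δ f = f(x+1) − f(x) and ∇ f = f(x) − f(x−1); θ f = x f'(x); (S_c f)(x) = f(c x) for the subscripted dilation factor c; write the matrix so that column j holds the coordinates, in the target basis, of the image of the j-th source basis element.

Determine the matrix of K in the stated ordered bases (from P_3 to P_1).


image of 1: 0
image of x: 0
image of x^2: 0
image of x^3: 177147x
each image's coordinates form column j of the matrix

the matrix is [[0, 0, 0, 0]; [0, 0, 0, 177147]] (rows listed top to bottom)


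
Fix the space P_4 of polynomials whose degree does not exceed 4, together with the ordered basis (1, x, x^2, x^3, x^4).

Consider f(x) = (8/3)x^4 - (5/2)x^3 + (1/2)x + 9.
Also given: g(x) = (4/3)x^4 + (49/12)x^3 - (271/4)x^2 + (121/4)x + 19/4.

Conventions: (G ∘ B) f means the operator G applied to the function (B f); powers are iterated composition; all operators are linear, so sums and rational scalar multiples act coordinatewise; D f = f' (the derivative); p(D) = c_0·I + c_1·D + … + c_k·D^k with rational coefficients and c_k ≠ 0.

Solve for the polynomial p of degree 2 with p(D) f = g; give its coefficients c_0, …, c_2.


c_0 = 1/2, c_1 = 1/2, c_2 = -2

D^0 f = (8/3)x^4 - (5/2)x^3 + (1/2)x + 9
D^1 f = (32/3)x^3 - (15/2)x^2 + 1/2
D^2 f = 32x^2 - 15x
matching coefficients of g against c_0 f + c_1 Df + … from the top degree down determines the c_i
solution: c_0 = 1/2, c_1 = 1/2, c_2 = -2


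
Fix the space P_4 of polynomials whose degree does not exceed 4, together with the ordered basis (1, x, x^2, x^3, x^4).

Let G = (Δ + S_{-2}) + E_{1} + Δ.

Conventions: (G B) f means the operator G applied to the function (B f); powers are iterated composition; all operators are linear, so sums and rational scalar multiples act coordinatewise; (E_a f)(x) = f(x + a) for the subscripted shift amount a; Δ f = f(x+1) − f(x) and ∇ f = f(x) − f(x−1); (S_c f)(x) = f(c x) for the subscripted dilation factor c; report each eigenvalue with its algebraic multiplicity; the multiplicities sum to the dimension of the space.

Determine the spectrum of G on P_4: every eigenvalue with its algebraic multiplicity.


λ = -7 (multiplicity 1), λ = -1 (multiplicity 1), λ = 2 (multiplicity 1), λ = 5 (multiplicity 1), λ = 17 (multiplicity 1)

image of 1: 2
image of x: -x + 3
image of x^2: 5x^2 + 6x + 3
image of x^3: -7x^3 + 9x^2 + 9x + 3
image of x^4: 17x^4 + 12x^3 + 18x^2 + 12x + 3
the matrix is upper triangular; its diagonal is (2, -1, 5, -7, 17)
for a triangular matrix the eigenvalues are the diagonal entries, with algebraic multiplicity their repetition count


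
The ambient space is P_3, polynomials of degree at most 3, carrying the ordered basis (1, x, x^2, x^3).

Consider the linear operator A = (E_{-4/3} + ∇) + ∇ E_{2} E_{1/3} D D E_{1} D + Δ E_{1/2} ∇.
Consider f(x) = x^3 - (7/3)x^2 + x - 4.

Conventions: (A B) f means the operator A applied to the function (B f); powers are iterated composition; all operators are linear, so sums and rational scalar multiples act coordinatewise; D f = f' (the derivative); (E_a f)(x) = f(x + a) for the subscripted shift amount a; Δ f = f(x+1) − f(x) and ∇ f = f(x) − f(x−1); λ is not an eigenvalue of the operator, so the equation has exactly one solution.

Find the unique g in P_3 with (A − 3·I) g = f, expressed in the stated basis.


write g with unknown coordinates in the stated basis and equate coefficients in (A − 3·I) g = f
solving from the highest basis element down gives g = -(1/2)x^3 + (17/12)x^2 - (55/18)x + 293/72
check: A g = -(1/2)x^3 + (23/12)x^2 - (49/6)x + 197/24
so A g − 3·g = x^3 - (7/3)x^2 + x - 4 = f ✓

g(x) = -(1/2)x^3 + (17/12)x^2 - (55/18)x + 293/72


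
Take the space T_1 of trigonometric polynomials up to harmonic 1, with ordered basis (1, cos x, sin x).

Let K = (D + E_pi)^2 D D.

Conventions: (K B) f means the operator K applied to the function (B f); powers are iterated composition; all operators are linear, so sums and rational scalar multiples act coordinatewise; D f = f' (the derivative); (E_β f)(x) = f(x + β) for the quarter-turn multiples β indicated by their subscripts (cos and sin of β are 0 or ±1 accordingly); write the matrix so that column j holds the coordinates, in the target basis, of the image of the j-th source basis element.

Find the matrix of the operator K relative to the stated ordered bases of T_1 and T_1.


image of 1: 0
image of cos x: -2sin x
image of sin x: 2cos x
each image's coordinates form column j of the matrix

the matrix is [[0, 0, 0]; [0, 0, 2]; [0, -2, 0]] (rows listed top to bottom)


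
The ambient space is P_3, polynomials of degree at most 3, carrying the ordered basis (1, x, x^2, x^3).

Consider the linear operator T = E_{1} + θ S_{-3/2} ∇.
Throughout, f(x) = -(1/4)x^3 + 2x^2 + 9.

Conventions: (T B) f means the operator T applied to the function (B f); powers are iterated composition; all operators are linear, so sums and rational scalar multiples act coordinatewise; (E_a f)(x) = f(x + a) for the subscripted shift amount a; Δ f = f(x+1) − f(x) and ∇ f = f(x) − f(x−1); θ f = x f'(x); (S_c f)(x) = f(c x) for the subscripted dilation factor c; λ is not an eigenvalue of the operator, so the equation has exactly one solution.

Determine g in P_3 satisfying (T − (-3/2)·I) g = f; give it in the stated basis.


write g with unknown coordinates in the stated basis and equate coefficients in (T − (-3/2)·I) g = f
solving from the highest basis element down gives g = -(1/10)x^3 + (73/50)x^2 + (221/250)x + 1689/625
check: T g = -(1/10)x^3 - (19/100)x^2 - (663/500)x + 6183/1250
so T g − (-3/2)·g = -(1/4)x^3 + 2x^2 + 9 = f ✓

the image equals g(x) = -(1/10)x^3 + (73/50)x^2 + (221/250)x + 1689/625


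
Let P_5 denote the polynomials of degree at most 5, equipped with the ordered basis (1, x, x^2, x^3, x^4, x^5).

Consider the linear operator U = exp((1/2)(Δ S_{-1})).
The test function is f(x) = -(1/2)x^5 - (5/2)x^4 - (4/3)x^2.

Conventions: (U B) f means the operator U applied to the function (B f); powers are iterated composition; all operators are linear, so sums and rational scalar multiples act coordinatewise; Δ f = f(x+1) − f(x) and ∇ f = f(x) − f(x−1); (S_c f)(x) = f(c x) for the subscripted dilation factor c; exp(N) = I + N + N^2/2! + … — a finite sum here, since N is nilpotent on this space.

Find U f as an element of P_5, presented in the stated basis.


order-1 term: (5/4)x^4 - (5/2)x^3 - 5x^2 - (61/12)x - 5/3
order-2 term: (5/4)x^3 + (15/4)x^2 + (5/8)x + 23/24
order-3 term: -(5/8)x^2 + (5/8)x + 5/16
order-4 term: -(5/32)x - 5/32
order-5 term: 1/64
the series for exp((1/2)(Δ S_{-1})) f terminates at order 5
exp((1/2)(Δ S_{-1})) f = -(1/2)x^5 - (5/4)x^4 - (5/4)x^3 - (77/24)x^2 - (383/96)x - 103/192

the result is g(x) = -(1/2)x^5 - (5/4)x^4 - (5/4)x^3 - (77/24)x^2 - (383/96)x - 103/192


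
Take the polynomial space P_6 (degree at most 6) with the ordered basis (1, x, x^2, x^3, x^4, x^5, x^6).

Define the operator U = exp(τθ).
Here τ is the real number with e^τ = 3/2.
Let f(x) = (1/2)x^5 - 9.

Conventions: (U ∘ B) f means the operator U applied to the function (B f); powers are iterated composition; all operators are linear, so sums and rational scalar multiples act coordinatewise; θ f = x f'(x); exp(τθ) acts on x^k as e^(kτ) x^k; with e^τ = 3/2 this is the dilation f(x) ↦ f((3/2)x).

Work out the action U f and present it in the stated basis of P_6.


the result is g(x) = (243/64)x^5 - 9

exp(τθ) x^k = e^(kτ) x^k; with e^τ = 3/2 this sends x^k to (3/2)^k x^k
x^5 ↦ 243/32 x^5
applying this coordinatewise to f: exp(τθ) f = (243/64)x^5 - 9


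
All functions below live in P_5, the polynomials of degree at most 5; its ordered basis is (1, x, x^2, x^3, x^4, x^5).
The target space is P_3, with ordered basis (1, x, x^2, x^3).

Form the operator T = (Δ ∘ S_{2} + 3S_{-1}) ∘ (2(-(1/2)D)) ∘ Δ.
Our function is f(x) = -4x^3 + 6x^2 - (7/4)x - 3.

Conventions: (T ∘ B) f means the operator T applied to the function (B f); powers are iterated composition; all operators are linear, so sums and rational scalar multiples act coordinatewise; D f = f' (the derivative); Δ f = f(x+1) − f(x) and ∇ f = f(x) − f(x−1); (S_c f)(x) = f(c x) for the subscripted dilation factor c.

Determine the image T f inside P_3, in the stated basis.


Δ f = -12x^2 + 1/4
D Δ f = -24x
(-(1/2)D) Δ f = 12x
(2(-(1/2)D)) Δ f = 24x
S_{2} (2(-(1/2)D)) Δ f = 48x
Δ S_{2} (2(-(1/2)D)) Δ f = 48
S_{-1} (2(-(1/2)D)) Δ f = -24x
(3S_{-1}) (2(-(1/2)D)) Δ f = -72x
(Δ ∘ S_{2} + 3S_{-1}) (2(-(1/2)D)) Δ f = -72x + 48

g(x) = -72x + 48


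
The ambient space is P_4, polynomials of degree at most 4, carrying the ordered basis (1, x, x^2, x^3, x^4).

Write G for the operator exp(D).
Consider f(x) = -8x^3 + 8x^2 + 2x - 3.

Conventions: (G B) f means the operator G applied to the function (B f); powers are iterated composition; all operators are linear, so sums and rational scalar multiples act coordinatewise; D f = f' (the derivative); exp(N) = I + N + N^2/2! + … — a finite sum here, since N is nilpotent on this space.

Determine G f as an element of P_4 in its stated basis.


order-1 term: -24x^2 + 16x + 2
order-2 term: -24x + 8
order-3 term: -8
the series for exp(D) f terminates at order 3
exp(D) f = -8x^3 - 16x^2 - 6x - 1

g(x) = -8x^3 - 16x^2 - 6x - 1


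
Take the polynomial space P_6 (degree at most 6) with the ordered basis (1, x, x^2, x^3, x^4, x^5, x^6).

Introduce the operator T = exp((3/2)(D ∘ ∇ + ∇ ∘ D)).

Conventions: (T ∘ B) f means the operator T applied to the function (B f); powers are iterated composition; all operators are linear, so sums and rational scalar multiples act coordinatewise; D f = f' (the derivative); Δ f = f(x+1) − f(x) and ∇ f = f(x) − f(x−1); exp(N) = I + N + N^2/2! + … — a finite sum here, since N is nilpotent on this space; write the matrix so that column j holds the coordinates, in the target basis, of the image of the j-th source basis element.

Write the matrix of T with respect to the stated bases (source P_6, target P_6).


the matrix is [[1, 0, 6, -9, 120, -555, 5148]; [0, 1, 0, 18, -36, 600, -3330]; [0, 0, 1, 0, 36, -90, 1800]; [0, 0, 0, 1, 0, 60, -180]; [0, 0, 0, 0, 1, 0, 90]; [0, 0, 0, 0, 0, 1, 0]; [0, 0, 0, 0, 0, 0, 1]] (rows listed top to bottom)

image of 1: 1
image of x: x
image of x^2: x^2 + 6
image of x^3: x^3 + 18x - 9
image of x^4: x^4 + 36x^2 - 36x + 120
image of x^5: x^5 + 60x^3 - 90x^2 + 600x - 555
image of x^6: x^6 + 90x^4 - 180x^3 + 1800x^2 - 3330x + 5148
each image's coordinates form column j of the matrix


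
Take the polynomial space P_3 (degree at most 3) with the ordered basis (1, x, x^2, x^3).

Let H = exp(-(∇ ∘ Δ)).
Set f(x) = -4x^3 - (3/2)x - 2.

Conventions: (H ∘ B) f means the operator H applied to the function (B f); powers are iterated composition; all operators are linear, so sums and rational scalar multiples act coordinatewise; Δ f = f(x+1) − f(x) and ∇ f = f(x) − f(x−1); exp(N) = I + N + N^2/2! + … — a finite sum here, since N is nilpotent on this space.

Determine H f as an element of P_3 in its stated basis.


order-1 term: 24x
the series for exp(-(∇ ∘ Δ)) f terminates at order 1
exp(-(∇ ∘ Δ)) f = -4x^3 + (45/2)x - 2

the result is g(x) = -4x^3 + (45/2)x - 2


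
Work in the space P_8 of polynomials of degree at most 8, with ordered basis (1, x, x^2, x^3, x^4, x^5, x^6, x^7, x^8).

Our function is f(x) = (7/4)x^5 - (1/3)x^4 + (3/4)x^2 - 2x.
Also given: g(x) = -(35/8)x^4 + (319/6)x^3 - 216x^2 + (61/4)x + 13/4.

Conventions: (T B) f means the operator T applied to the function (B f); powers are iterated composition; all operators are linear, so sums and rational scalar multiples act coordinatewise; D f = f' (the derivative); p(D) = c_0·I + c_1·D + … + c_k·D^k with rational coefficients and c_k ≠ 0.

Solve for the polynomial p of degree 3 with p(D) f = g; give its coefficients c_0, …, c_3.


p(D) = -(1/2)·D + (3/2)·D^2 − 2·D^3, i.e. c_0 = 0, c_1 = -1/2, c_2 = 3/2, c_3 = -2

D^0 f = (7/4)x^5 - (1/3)x^4 + (3/4)x^2 - 2x
D^1 f = (35/4)x^4 - (4/3)x^3 + (3/2)x - 2
D^2 f = 35x^3 - 4x^2 + 3/2
D^3 f = 105x^2 - 8x
matching coefficients of g against c_0 f + c_1 Df + … from the top degree down determines the c_i
solution: c_0 = 0, c_1 = -1/2, c_2 = 3/2, c_3 = -2


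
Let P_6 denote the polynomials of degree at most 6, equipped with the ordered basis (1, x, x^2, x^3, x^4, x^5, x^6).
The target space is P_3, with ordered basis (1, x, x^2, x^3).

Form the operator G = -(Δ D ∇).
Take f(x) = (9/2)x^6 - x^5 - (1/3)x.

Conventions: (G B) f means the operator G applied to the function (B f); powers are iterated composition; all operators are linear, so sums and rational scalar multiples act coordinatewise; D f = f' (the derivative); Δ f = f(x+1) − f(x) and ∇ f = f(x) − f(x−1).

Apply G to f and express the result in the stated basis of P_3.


∇ f = 27x^5 - (145/2)x^4 + 100x^3 - (155/2)x^2 + 32x - 35/6
D ∇ f = 135x^4 - 290x^3 + 300x^2 - 155x + 32
Δ D ∇ f = 540x^3 - 60x^2 + 270x - 10
(-(Δ D ∇)) f = -540x^3 + 60x^2 - 270x + 10

the result is g(x) = -540x^3 + 60x^2 - 270x + 10


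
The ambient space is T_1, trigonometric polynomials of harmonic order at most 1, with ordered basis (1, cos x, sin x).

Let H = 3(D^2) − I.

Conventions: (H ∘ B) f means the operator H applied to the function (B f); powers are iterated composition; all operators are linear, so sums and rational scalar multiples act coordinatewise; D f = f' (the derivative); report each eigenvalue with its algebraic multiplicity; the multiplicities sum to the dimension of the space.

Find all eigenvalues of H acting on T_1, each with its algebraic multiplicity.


λ = -4 (multiplicity 2), λ = -1 (multiplicity 1)

image of 1: -1
image of cos x: -4cos x
image of sin x: -4sin x
the matrix is diagonal; its diagonal is (-1, -4, -4)
for a triangular matrix the eigenvalues are the diagonal entries, with algebraic multiplicity their repetition count


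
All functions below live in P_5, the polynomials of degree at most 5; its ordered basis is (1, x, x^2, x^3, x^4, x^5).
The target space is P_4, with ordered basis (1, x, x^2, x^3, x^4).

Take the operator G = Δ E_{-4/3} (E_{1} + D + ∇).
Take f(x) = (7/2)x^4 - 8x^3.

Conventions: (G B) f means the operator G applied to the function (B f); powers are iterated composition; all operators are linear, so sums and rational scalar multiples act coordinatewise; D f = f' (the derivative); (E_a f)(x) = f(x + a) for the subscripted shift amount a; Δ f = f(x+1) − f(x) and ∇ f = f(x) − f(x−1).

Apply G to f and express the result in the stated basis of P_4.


E_{1} f = (7/2)x^4 + 6x^3 - 3x^2 - 10x - 9/2
D f = 14x^3 - 24x^2
∇ f = 14x^3 - 45x^2 + 38x - 23/2
(E_{1} + D + ∇) f = (7/2)x^4 + 34x^3 - 72x^2 + 28x - 16
E_{-4/3} (E_{1} + D + ∇) f = (7/2)x^4 + (46/3)x^3 - (512/3)x^2 + (9940/27)x - 20320/81
Δ E_{-4/3} (E_{1} + D + ∇) f = 14x^3 + 67x^2 - (844/3)x + 11681/54

the image equals g(x) = 14x^3 + 67x^2 - (844/3)x + 11681/54


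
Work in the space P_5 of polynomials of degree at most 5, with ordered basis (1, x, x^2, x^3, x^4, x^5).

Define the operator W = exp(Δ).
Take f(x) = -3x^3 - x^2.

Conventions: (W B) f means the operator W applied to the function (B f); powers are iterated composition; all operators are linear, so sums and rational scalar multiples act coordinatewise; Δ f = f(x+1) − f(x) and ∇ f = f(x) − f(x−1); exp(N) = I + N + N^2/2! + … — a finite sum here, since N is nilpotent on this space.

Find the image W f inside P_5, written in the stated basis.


the image equals g(x) = -3x^3 - 10x^2 - 20x - 17

order-1 term: -9x^2 - 11x - 4
order-2 term: -9x - 10
order-3 term: -3
the series for exp(Δ) f terminates at order 3
exp(Δ) f = -3x^3 - 10x^2 - 20x - 17


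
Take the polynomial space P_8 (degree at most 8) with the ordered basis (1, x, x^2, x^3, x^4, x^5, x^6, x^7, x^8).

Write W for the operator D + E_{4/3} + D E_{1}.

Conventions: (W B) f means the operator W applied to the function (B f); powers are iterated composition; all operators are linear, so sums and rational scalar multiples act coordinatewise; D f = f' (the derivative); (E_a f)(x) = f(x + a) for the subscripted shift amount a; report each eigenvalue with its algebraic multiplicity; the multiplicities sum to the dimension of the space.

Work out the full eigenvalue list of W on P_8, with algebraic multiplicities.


λ = 1 (multiplicity 9)

image of 1: 1
image of x: x + 10/3
image of x^2: x^2 + (20/3)x + 34/9
image of x^3: x^3 + 10x^2 + (34/3)x + 145/27
image of x^4: x^4 + (40/3)x^3 + (68/3)x^2 + (580/27)x + 580/81
image of x^5: x^5 + (50/3)x^4 + (340/9)x^3 + (1450/27)x^2 + (2900/81)x + 2239/243
image of x^6: x^6 + 20x^5 + (170/3)x^4 + (2900/27)x^3 + (2900/27)x^2 + (4478/81)x + 8470/729
image of x^7: x^7 + (70/3)x^6 + (238/3)x^5 + (5075/27)x^4 + (20300/81)x^3 + (15673/81)x^2 + (59290/729)x + 31693/2187
image of x^8: x^8 + (80/3)x^7 + (952/9)x^6 + (8120/27)x^5 + (40600/81)x^4 + (125384/243)x^3 + (237160/729)x^2 + (253544/2187)x + 118024/6561
the matrix is upper triangular; its diagonal is (1, 1, 1, 1, 1, 1, 1, 1, 1)
for a triangular matrix the eigenvalues are the diagonal entries, with algebraic multiplicity their repetition count


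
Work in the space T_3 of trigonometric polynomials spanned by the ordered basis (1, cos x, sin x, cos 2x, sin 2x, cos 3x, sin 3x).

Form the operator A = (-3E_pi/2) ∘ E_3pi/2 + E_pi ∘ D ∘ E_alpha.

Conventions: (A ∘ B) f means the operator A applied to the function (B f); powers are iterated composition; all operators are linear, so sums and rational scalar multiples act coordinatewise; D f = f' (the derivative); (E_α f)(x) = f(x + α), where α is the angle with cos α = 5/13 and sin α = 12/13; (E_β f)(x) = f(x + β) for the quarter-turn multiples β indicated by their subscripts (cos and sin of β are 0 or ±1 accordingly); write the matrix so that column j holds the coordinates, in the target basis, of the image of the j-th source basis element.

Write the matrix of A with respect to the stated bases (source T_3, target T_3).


image of 1: -3
image of cos x: -(27/13)cos x + (5/13)sin x
image of sin x: -(5/13)cos x - (27/13)sin x
image of cos 2x: -(747/169)cos 2x + (238/169)sin 2x
image of sin 2x: -(238/169)cos 2x - (747/169)sin 2x
image of cos 3x: -(9075/2197)cos 3x - (6105/2197)sin 3x
image of sin 3x: (6105/2197)cos 3x - (9075/2197)sin 3x
each image's coordinates form column j of the matrix

the matrix is [[-3, 0, 0, 0, 0, 0, 0]; [0, -27/13, -5/13, 0, 0, 0, 0]; [0, 5/13, -27/13, 0, 0, 0, 0]; [0, 0, 0, -747/169, -238/169, 0, 0]; [0, 0, 0, 238/169, -747/169, 0, 0]; [0, 0, 0, 0, 0, -9075/2197, 6105/2197]; [0, 0, 0, 0, 0, -6105/2197, -9075/2197]] (rows listed top to bottom)


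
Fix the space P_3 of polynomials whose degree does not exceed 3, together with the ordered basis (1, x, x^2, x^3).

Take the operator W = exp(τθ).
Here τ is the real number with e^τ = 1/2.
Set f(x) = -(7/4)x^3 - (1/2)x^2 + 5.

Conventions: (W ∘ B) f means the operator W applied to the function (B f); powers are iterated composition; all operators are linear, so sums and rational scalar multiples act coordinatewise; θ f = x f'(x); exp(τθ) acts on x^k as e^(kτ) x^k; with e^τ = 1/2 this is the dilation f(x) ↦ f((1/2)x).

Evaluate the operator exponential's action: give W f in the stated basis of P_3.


exp(τθ) x^k = e^(kτ) x^k; with e^τ = 1/2 this sends x^k to (1/2)^k x^k
x^2 ↦ 1/4 x^2
x^3 ↦ 1/8 x^3
applying this coordinatewise to f: exp(τθ) f = -(7/32)x^3 - (1/8)x^2 + 5

g(x) = -(7/32)x^3 - (1/8)x^2 + 5


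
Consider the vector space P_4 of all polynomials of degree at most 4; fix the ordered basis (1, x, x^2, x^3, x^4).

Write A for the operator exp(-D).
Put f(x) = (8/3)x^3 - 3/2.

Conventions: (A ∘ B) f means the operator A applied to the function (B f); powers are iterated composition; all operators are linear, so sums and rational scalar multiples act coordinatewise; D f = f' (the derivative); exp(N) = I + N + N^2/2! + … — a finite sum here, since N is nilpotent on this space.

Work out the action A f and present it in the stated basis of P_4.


the image equals g(x) = (8/3)x^3 - 8x^2 + 8x - 25/6

order-1 term: -8x^2
order-2 term: 8x
order-3 term: -8/3
the series for exp(-D) f terminates at order 3
exp(-D) f = (8/3)x^3 - 8x^2 + 8x - 25/6


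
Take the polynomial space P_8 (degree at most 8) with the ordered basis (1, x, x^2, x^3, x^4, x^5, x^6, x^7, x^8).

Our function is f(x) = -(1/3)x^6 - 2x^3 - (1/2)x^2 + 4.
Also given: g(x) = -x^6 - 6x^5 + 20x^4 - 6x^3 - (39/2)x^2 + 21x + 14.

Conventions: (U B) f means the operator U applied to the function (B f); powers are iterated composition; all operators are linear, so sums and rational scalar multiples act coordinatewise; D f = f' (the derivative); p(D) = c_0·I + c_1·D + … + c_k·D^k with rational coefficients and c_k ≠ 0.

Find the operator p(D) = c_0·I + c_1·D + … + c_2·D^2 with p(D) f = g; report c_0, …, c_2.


D^0 f = -(1/3)x^6 - 2x^3 - (1/2)x^2 + 4
D^1 f = -2x^5 - 6x^2 - x
D^2 f = -10x^4 - 12x - 1
matching coefficients of g against c_0 f + c_1 Df + … from the top degree down determines the c_i
solution: c_0 = 3, c_1 = 3, c_2 = -2

c_0 = 3, c_1 = 3, c_2 = -2


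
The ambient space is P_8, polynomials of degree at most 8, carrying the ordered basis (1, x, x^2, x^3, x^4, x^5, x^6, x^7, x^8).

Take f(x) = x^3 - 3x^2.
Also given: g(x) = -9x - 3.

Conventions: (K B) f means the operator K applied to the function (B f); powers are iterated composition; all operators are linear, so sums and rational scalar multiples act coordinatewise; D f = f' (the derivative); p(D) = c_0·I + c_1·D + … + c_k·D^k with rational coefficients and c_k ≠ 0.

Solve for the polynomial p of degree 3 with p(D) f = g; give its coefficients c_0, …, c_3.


D^0 f = x^3 - 3x^2
D^1 f = 3x^2 - 6x
D^2 f = 6x - 6
D^3 f = 6
matching coefficients of g against c_0 f + c_1 Df + … from the top degree down determines the c_i
solution: c_0 = 0, c_1 = 0, c_2 = -3/2, c_3 = -2

p(D) = -(3/2)·D^2 − 2·D^3, i.e. c_0 = 0, c_1 = 0, c_2 = -3/2, c_3 = -2


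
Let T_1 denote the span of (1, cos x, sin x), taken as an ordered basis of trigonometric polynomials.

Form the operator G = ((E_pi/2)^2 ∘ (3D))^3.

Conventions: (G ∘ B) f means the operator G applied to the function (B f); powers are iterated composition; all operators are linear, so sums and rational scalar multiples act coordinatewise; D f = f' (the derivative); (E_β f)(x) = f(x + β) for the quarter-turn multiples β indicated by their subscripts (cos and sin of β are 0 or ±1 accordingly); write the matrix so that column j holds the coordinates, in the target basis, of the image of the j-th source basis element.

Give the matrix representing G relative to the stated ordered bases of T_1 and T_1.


image of 1: 0
image of cos x: -27sin x
image of sin x: 27cos x
each image's coordinates form column j of the matrix

the matrix is [[0, 0, 0]; [0, 0, 27]; [0, -27, 0]] (rows listed top to bottom)


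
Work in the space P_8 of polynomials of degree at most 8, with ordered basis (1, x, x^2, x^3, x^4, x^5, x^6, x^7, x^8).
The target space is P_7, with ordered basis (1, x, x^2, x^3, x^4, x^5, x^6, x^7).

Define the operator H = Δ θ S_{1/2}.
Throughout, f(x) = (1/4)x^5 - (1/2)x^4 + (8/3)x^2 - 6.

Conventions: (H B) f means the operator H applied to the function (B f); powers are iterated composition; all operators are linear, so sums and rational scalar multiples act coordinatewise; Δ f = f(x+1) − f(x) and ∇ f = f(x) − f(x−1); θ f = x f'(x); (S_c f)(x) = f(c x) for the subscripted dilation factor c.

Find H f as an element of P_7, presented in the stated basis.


g(x) = (25/128)x^4 - (7/64)x^3 - (23/64)x^2 + (907/384)x + 479/384

S_{1/2} f = (1/128)x^5 - (1/32)x^4 + (2/3)x^2 - 6
θ S_{1/2} f = (5/128)x^5 - (1/8)x^4 + (4/3)x^2
Δ θ S_{1/2} f = (25/128)x^4 - (7/64)x^3 - (23/64)x^2 + (907/384)x + 479/384


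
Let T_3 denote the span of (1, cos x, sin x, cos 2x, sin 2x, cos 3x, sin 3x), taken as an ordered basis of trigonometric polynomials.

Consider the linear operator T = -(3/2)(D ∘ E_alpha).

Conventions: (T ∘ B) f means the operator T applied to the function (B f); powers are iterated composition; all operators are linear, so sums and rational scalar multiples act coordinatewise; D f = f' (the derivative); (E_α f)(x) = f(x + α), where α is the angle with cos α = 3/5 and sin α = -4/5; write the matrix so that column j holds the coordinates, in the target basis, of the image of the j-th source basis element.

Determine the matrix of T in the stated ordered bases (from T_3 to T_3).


the matrix is [[0, 0, 0, 0, 0, 0, 0]; [0, -6/5, -9/10, 0, 0, 0, 0]; [0, 9/10, -6/5, 0, 0, 0, 0]; [0, 0, 0, -72/25, 21/25, 0, 0]; [0, 0, 0, -21/25, -72/25, 0, 0]; [0, 0, 0, 0, 0, -198/125, 1053/250]; [0, 0, 0, 0, 0, -1053/250, -198/125]] (rows listed top to bottom)

image of 1: 0
image of cos x: -(6/5)cos x + (9/10)sin x
image of sin x: -(9/10)cos x - (6/5)sin x
image of cos 2x: -(72/25)cos 2x - (21/25)sin 2x
image of sin 2x: (21/25)cos 2x - (72/25)sin 2x
image of cos 3x: -(198/125)cos 3x - (1053/250)sin 3x
image of sin 3x: (1053/250)cos 3x - (198/125)sin 3x
each image's coordinates form column j of the matrix
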